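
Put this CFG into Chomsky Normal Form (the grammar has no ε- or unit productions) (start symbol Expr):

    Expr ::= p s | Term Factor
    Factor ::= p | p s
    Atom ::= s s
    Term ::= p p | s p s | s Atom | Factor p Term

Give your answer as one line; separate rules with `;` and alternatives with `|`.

Introduce a nonterminal for each terminal appearing in a rule of length ≥ 2: X1 → p, X2 → s.
Binarize each right-hand side of length ≥ 3 by chaining fresh nonterminals (Y1, Y2, …): affected rules were Term → X2 X1 X2; Term → Factor X1 Term.

Expr ::= X1 X2 | Term Factor; Factor ::= p | X1 X2; Atom ::= X2 X2; Term ::= X1 X1 | X2 Y1 | X2 Atom | Factor Y2; X1 ::= p; X2 ::= s; Y1 ::= X1 X2; Y2 ::= X1 Term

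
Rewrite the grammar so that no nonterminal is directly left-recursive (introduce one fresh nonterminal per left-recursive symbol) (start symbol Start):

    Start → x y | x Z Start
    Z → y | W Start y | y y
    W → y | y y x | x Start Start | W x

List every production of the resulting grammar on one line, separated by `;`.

W is directly left-recursive.
For W: α = {x}, β = {y, y y x, x Start Start}. Rewrite as W → β W1 and W1 → α W1 | ε.

Start → x y | x Z Start; Z → y | W Start y | y y; W → y W1 | y y x W1 | x Start Start W1; W1 → x W1 | eps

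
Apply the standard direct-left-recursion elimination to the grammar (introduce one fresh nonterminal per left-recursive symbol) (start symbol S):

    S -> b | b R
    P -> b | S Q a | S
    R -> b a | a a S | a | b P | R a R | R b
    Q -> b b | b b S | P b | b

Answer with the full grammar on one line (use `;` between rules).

R is directly left-recursive.
For R: α = {a R, b}, β = {b a, a a S, a, b P}. Rewrite as R → β R' and R' → α R' | ε.

S -> b | b R; P -> b | S Q a | S; R -> b a R' | a a S R' | a R' | b P R'; Q -> b b | b b S | P b | b; R' -> a R R' | b R' | ε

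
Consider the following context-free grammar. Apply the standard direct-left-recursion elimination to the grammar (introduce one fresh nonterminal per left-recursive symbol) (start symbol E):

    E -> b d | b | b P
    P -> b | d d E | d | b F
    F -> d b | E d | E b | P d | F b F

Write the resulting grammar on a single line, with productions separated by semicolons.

E -> b d | b | b P; P -> b | d d E | d | b F; F -> d b F' | E d F' | E b F' | P d F'; F' -> b F F' | eps

F is directly left-recursive.
For F: α = {b F}, β = {d b, E d, E b, P d}. Rewrite as F → β F' and F' → α F' | ε.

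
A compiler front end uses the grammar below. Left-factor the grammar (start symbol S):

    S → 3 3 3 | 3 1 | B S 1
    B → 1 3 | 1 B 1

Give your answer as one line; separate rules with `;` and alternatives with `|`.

S has alternatives sharing prefix '3': factor to S → 3 S' with S' → 3 3 | 1.
B has alternatives sharing prefix '1': factor to B → 1 B' with B' → 3 | B 1.

S → B S 1 | 3 S'; B → 1 B'; S' → 3 3 | 1; B' → 3 | B 1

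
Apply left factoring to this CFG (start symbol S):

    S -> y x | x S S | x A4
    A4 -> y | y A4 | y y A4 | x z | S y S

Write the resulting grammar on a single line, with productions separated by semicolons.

S has alternatives sharing prefix 'x': factor to S → x S' with S' → S S | A4.
A4 has alternatives sharing prefix 'y': factor to A4 → y A4' with A4' → ε | A4 | y A4.

S -> y x | x S'; A4 -> x z | S y S | y A4'; S' -> S S | A4; A4' -> epsilon | A4 | y A4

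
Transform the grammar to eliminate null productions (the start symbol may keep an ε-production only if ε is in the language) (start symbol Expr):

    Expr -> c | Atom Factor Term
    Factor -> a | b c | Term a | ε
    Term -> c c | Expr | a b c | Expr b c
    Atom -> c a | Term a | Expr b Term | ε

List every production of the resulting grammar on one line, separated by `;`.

The nullable symbols are {Atom, Factor}.
ε ∉ L(G), so no ε-production is kept.
Expand every rule over subsets of its nullable positions: Expr → Atom Factor Term gives Atom Factor Term | Atom Term | Factor Term | Term.

Expr -> c | Atom Factor Term | Atom Term | Factor Term | Term; Factor -> a | b c | Term a; Term -> c c | Expr | a b c | Expr b c; Atom -> c a | Term a | Expr b Term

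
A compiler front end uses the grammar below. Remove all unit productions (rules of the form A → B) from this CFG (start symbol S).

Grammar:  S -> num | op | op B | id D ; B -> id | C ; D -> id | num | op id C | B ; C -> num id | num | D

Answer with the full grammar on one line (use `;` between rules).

S -> num | op | op B | id D; B -> id | num id | num | op id C; D -> id | num id | num | op id C; C -> id | num id | num | op id C

Unit pairs: B ⇒* {C, D}; C ⇒* {B, D}; D ⇒* {B, C}.
Replace each nonterminal's rules with the union of the non-unit rules of every nonterminal it unit-derives.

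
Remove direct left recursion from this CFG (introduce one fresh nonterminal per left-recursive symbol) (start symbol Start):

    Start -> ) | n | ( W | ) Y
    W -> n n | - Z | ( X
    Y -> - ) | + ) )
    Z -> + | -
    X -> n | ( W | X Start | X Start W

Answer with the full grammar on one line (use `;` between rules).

Start -> ) | n | ( W | ) Y; W -> n n | - Z | ( X; Y -> - ) | + ) ); Z -> + | -; X -> n X1 | ( W X1; X1 -> Start X1 | Start W X1 | epsilon

Left recursion appears on X.
For X: α = {Start, Start W}, β = {n, ( W}. Rewrite as X → β X1 and X1 → α X1 | ε.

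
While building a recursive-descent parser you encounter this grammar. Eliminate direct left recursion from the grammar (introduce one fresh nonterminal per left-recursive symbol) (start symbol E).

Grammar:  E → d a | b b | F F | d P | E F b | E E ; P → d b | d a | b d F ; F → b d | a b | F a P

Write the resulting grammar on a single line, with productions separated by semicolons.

Left recursion appears on E, F.
For E: α = {F b, E}, β = {d a, b b, F F, d P}. Rewrite as E → β E' and E' → α E' | ε.
For F: α = {a P}, β = {b d, a b}. Rewrite as F → β F' and F' → α F' | ε.

E → d a E' | b b E' | F F E' | d P E'; P → d b | d a | b d F; F → b d F' | a b F'; E' → F b E' | E E' | ε; F' → a P F' | ε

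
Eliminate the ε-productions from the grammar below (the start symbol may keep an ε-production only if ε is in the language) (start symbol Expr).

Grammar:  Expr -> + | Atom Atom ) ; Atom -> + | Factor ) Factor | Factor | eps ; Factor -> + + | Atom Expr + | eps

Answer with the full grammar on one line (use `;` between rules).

Expr -> + | Atom Atom ) | Atom ) | ); Atom -> + | Factor ) Factor | Factor ) | ) Factor | ) | Factor; Factor -> + + | Atom Expr + | Expr +

Nullable set = {Atom, Factor}.
ε ∉ L(G), so no ε-production is kept.
Expand every rule over subsets of its nullable positions: Expr → Atom Atom ) gives Atom Atom ) | Atom ) | ). Atom → Factor ) Factor gives Factor ) Factor | Factor ) | ) Factor | ). Factor → Atom Expr + gives Atom Expr + | Expr +.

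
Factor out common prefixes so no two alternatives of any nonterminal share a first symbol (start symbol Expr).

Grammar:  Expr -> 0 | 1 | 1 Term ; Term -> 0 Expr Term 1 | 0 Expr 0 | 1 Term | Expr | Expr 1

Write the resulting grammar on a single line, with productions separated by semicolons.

Expr has alternatives sharing prefix '1': factor to Expr → 1 Expr1 with Expr1 → ε | Term.
Term has alternatives sharing prefix '0 Expr': factor to Term → 0 Expr Term1 with Term1 → Term 1 | 0.
Term has alternatives sharing prefix 'Expr': factor to Term → Expr Term2 with Term2 → ε | 1.

Expr -> 0 | 1 Expr1; Term -> 1 Term | 0 Expr Term1 | Expr Term2; Expr1 -> epsilon | Term; Term1 -> Term 1 | 0; Term2 -> epsilon | 1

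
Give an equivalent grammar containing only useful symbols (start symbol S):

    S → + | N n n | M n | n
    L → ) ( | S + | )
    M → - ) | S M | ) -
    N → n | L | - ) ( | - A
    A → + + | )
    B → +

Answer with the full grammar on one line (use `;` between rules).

S → + | N n n | M n | n; L → ) ( | S + | ); M → - ) | S M | ) -; N → n | L | - ) ( | - A; A → + + | )

Generating nonterminals: {A, B, L, M, N, S}.
Reachable from S after that: {A, L, M, N, S}.
Removed useless symbols: {B} and every production mentioning them.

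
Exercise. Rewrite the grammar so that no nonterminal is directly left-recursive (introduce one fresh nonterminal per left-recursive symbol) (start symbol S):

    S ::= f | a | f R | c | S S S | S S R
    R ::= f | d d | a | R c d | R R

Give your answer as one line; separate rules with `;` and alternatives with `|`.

S, R are directly left-recursive.
For S: α = {S S, S R}, β = {f, a, f R, c}. Rewrite as S → β S' and S' → α S' | ε.
For R: α = {c d, R}, β = {f, d d, a}. Rewrite as R → β R' and R' → α R' | ε.

S ::= f S' | a S' | f R S' | c S'; R ::= f R' | d d R' | a R'; S' ::= S S S' | S R S' | ε; R' ::= c d R' | R R' | ε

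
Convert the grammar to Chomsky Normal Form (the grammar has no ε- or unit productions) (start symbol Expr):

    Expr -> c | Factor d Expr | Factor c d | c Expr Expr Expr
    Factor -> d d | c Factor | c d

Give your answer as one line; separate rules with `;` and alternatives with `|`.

Expr -> c | Factor Y1 | Factor Y2 | X2 Y3; Factor -> X1 X1 | X2 Factor | X2 X1; X1 -> d; X2 -> c; Y1 -> X1 Expr; Y2 -> X2 X1; Y3 -> Expr Y4; Y4 -> Expr Expr

Introduce a nonterminal for each terminal appearing in a rule of length ≥ 2: X1 → d, X2 → c.
Binarize each right-hand side of length ≥ 3 by chaining fresh nonterminals (Y1, Y2, …): affected rules were Expr → Factor X1 Expr; Expr → Factor X2 X1; Expr → X2 Expr Expr Expr.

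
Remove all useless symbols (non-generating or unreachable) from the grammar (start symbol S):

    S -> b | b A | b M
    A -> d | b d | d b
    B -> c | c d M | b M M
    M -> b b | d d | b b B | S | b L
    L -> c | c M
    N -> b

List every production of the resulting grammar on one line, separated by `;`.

S -> b | b A | b M; A -> d | b d | d b; B -> c | c d M | b M M; M -> b b | d d | b b B | S | b L; L -> c | c M

Generating nonterminals: {A, B, L, M, N, S}.
Reachable from S after that: {A, B, L, M, S}.
Removed useless symbols: {N} and every production mentioning them.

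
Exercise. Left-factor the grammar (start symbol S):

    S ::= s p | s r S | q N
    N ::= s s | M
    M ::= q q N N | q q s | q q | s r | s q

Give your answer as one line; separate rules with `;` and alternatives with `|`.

S has alternatives sharing prefix 's': factor to S → s S' with S' → p | r S.
M has alternatives sharing prefix 'q q': factor to M → q q M' with M' → N N | s | ε.
M has alternatives sharing prefix 's': factor to M → s M'' with M'' → r | q.

S ::= q N | s S'; N ::= s s | M; M ::= q q M' | s M''; S' ::= p | r S; M' ::= N N | s | ε; M'' ::= r | q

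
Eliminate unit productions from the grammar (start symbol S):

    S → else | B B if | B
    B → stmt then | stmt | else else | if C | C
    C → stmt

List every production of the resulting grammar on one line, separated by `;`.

S → stmt then | stmt | else else | if C | else | B B if; B → stmt then | stmt | else else | if C; C → stmt

Unit pairs: B ⇒* {C}; S ⇒* {B, C}.
Replace each nonterminal's rules with the union of the non-unit rules of every nonterminal it unit-derives.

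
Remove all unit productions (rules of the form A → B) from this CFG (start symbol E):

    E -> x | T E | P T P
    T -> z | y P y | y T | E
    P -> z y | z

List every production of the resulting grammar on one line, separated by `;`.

Unit pairs: T ⇒* {E}.
Replace each nonterminal's rules with the union of the non-unit rules of every nonterminal it unit-derives.

E -> x | T E | P T P; T -> x | T E | P T P | z | y P y | y T; P -> z y | z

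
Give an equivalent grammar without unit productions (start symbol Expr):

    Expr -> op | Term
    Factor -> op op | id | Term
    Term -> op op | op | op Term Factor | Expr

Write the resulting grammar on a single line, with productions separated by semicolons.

Unit pairs: Expr ⇒* {Term}; Factor ⇒* {Expr, Term}; Term ⇒* {Expr}.
For every A with A ⇒* B via unit rules, add B's non-unit alternatives to A; then delete every rule of the form X → Y.

Expr -> op op | op | op Term Factor; Factor -> op op | op | op Term Factor | id; Term -> op op | op | op Term Factor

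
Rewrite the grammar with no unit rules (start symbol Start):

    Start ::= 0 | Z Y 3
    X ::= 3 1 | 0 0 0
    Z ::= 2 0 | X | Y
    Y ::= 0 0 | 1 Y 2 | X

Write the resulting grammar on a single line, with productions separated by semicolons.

Unit pairs: Y ⇒* {X}; Z ⇒* {X, Y}.
For every A with A ⇒* B via unit rules, add B's non-unit alternatives to A; then delete every rule of the form X → Y.

Start ::= 0 | Z Y 3; X ::= 3 1 | 0 0 0; Z ::= 2 0 | 3 1 | 0 0 0 | 0 0 | 1 Y 2; Y ::= 3 1 | 0 0 0 | 0 0 | 1 Y 2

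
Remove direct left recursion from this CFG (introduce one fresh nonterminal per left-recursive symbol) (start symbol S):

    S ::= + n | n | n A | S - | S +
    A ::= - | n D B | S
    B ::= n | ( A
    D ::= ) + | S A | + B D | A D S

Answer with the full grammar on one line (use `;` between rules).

Directly left-recursive nonterminal: S.
For S: α = {-, +}, β = {+ n, n, n A}. Rewrite as S → β S' and S' → α S' | ε.

S ::= + n S' | n S' | n A S'; A ::= - | n D B | S; B ::= n | ( A; D ::= ) + | S A | + B D | A D S; S' ::= - S' | + S' | epsilon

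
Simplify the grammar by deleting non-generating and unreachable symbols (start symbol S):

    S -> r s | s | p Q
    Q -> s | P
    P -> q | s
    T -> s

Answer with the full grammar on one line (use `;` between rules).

Generating nonterminals: {P, Q, S, T}.
Reachable from S after that: {P, Q, S}.
Removed useless symbols: {T} and every production mentioning them.

S -> r s | s | p Q; Q -> s | P; P -> q | s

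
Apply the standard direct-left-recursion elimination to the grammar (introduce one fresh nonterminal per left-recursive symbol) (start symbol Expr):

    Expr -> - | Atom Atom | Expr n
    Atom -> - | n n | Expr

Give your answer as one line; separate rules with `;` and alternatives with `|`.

Expr is directly left-recursive.
For Expr: α = {n}, β = {-, Atom Atom}. Rewrite as Expr → β Expr1 and Expr1 → α Expr1 | ε.

Expr -> - Expr1 | Atom Atom Expr1; Atom -> - | n n | Expr; Expr1 -> n Expr1 | epsilon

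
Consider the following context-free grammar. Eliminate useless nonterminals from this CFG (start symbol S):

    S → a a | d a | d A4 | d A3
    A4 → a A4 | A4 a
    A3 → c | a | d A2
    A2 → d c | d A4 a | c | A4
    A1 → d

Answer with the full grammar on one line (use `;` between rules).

S → a a | d a | d A3; A3 → c | a | d A2; A2 → d c | c

Generating nonterminals: {A1, A2, A3, S}.
Reachable from S after that: {A2, A3, S}.
Removed useless symbols: {A1, A4} and every production mentioning them.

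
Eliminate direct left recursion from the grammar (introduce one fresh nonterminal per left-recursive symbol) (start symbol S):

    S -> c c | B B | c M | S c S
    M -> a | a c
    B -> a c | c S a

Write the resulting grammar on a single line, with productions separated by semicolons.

Left recursion appears on S.
For S: α = {c S}, β = {c c, B B, c M}. Rewrite as S → β S' and S' → α S' | ε.

S -> c c S' | B B S' | c M S'; M -> a | a c; B -> a c | c S a; S' -> c S S' | ε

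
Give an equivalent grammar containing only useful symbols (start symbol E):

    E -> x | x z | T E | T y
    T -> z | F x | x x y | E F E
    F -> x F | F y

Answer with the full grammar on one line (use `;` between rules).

Generating nonterminals: {E, T}.
Reachable from E after that: {E, T}.
Removed useless symbols: {F} and every production mentioning them.

E -> x | x z | T E | T y; T -> z | x x y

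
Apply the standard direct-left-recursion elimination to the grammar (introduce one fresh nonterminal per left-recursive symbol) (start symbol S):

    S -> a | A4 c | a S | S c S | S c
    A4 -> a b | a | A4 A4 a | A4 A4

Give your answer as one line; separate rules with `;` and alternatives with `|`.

S -> a S' | A4 c S' | a S S'; A4 -> a b A4' | a A4'; S' -> c S S' | c S' | ε; A4' -> A4 a A4' | A4 A4' | ε

Directly left-recursive nonterminals: S, A4.
For S: α = {c S, c}, β = {a, A4 c, a S}. Rewrite as S → β S' and S' → α S' | ε.
For A4: α = {A4 a, A4}, β = {a b, a}. Rewrite as A4 → β A4' and A4' → α A4' | ε.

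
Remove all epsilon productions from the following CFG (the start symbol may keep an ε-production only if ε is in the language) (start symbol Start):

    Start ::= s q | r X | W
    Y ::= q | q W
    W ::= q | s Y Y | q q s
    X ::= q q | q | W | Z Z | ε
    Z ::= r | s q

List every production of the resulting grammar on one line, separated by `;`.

Start ::= s q | r X | r | W; Y ::= q | q W; W ::= q | s Y Y | q q s; X ::= q q | q | W | Z Z; Z ::= r | s q

Nullable nonterminals: {X}.
ε ∉ L(G), so no ε-production is kept.
For each production, add variants omitting each subset of nullable occurrences: Start → r X gives r X | r.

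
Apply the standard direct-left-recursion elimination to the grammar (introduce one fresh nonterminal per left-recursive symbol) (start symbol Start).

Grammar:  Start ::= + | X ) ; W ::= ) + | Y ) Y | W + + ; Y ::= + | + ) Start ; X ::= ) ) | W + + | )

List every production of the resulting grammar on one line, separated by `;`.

Start ::= + | X ); W ::= ) + W1 | Y ) Y W1; Y ::= + | + ) Start; X ::= ) ) | W + + | ); W1 ::= + + W1 | ε

Left recursion appears on W.
For W: α = {+ +}, β = {) +, Y ) Y}. Rewrite as W → β W1 and W1 → α W1 | ε.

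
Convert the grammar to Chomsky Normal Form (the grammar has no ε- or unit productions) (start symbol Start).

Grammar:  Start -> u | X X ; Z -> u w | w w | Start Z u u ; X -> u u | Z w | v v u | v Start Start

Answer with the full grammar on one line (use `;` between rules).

Start -> u | X X; Z -> X1 X2 | X2 X2 | Start Y1; X -> X1 X1 | Z X2 | X3 Y3 | X3 Y4; X1 -> u; X2 -> w; X3 -> v; Y1 -> Z Y2; Y2 -> X1 X1; Y3 -> X3 X1; Y4 -> Start Start

Introduce a nonterminal for each terminal appearing in a rule of length ≥ 2: X1 → u, X2 → w, X3 → v.
Binarize each right-hand side of length ≥ 3 by chaining fresh nonterminals (Y1, Y2, …): affected rules were Z → Start Z X1 X1; X → X3 X3 X1; X → X3 Start Start.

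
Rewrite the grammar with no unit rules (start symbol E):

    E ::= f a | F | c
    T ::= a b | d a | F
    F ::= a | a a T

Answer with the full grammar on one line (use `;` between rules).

E ::= f a | c | a | a a T; T ::= a | a a T | a b | d a; F ::= a | a a T

Unit pairs: E ⇒* {F}; T ⇒* {F}.
For each unit pair (A, B), copy every non-unit production of B to A, then drop all unit productions.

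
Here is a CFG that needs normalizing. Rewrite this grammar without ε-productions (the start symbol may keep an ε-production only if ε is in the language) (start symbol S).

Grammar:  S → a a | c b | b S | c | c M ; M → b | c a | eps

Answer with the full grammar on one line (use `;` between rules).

Nullable nonterminals: {M}.
ε ∉ L(G), so no ε-production is kept.

S → a a | c b | b S | c | c M; M → b | c a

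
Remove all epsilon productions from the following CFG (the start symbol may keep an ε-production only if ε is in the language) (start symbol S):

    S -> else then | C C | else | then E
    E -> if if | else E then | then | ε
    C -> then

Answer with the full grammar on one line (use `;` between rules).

S -> else then | C C | else | then E | then; E -> if if | else E then | else then | then; C -> then

Nullable set = {E}.
ε ∉ L(G), so no ε-production is kept.
Add the nullable-subset variants: S → then E gives then E | then. E → else E then gives else E then | else then.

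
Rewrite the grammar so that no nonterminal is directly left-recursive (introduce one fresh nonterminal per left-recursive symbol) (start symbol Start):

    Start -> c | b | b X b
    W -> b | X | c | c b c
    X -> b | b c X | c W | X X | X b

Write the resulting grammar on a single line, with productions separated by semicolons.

Start -> c | b | b X b; W -> b | X | c | c b c; X -> b X1 | b c X X1 | c W X1; X1 -> X X1 | b X1 | eps

Left recursion appears on X.
For X: α = {X, b}, β = {b, b c X, c W}. Rewrite as X → β X1 and X1 → α X1 | ε.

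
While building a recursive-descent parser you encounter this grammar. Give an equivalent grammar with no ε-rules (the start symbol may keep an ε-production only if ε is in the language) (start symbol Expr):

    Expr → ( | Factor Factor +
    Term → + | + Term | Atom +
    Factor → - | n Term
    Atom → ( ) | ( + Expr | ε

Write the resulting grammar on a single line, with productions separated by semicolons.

Expr → ( | Factor Factor +; Term → + | + Term | Atom +; Factor → - | n Term; Atom → ( ) | ( + Expr

Nullable nonterminals: {Atom}.
ε ∉ L(G), so no ε-production is kept.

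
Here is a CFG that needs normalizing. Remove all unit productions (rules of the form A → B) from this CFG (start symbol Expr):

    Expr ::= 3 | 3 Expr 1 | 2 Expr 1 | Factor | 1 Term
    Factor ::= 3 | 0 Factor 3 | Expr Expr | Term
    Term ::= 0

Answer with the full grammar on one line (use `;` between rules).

Unit pairs: Expr ⇒* {Factor, Term}; Factor ⇒* {Term}.
Replace each nonterminal's rules with the union of the non-unit rules of every nonterminal it unit-derives.

Expr ::= 0 | 3 | 0 Factor 3 | Expr Expr | 3 Expr 1 | 2 Expr 1 | 1 Term; Factor ::= 0 | 3 | 0 Factor 3 | Expr Expr; Term ::= 0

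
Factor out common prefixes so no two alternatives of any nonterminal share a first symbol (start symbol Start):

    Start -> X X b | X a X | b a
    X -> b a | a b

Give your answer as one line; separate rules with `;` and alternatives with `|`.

Start has alternatives sharing prefix 'X': factor to Start → X Start1 with Start1 → X b | a X.

Start -> b a | X Start1; X -> b a | a b; Start1 -> X b | a X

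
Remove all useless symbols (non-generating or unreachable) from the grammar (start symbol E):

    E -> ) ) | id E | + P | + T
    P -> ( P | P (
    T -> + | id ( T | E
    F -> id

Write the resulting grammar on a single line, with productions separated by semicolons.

Generating nonterminals: {E, F, T}.
Reachable from E after that: {E, T}.
Removed useless symbols: {F, P} and every production mentioning them.

E -> ) ) | id E | + T; T -> + | id ( T | E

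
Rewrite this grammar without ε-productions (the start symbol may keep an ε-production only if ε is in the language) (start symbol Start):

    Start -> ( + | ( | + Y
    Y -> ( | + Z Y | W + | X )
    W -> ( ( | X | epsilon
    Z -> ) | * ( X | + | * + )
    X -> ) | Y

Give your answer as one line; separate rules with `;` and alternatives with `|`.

Start -> ( + | ( | + Y; Y -> ( | + Z Y | W + | + | X ); W -> ( ( | X; Z -> ) | * ( X | + | * + ); X -> ) | Y

Nullable nonterminals: {W}.
ε ∉ L(G), so no ε-production is kept.
Expand every rule over subsets of its nullable positions: Y → W + gives W + | +.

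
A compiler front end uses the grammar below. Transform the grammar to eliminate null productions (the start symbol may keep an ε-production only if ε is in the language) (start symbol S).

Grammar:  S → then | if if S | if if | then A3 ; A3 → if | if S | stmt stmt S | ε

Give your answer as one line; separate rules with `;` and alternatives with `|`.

S → then | if if S | if if | then A3; A3 → if | if S | stmt stmt S

Nullable nonterminals: {A3}.
ε ∉ L(G), so no ε-production is kept.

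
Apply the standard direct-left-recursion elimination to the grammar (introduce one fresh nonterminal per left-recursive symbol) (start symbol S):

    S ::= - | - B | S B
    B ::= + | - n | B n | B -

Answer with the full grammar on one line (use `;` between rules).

S, B are directly left-recursive.
For S: α = {B}, β = {-, - B}. Rewrite as S → β S' and S' → α S' | ε.
For B: α = {n, -}, β = {+, - n}. Rewrite as B → β B' and B' → α B' | ε.

S ::= - S' | - B S'; B ::= + B' | - n B'; S' ::= B S' | ε; B' ::= n B' | - B' | ε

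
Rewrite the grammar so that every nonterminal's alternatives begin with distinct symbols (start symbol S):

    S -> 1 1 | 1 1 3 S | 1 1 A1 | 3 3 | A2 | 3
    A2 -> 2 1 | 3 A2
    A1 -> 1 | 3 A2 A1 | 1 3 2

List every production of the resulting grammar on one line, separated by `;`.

S has alternatives sharing prefix '1 1': factor to S → 1 1 S' with S' → ε | 3 S | A1.
S has alternatives sharing prefix '3': factor to S → 3 S'' with S'' → 3 | ε.
A1 has alternatives sharing prefix '1': factor to A1 → 1 A1' with A1' → ε | 3 2.

S -> A2 | 1 1 S' | 3 S''; A2 -> 2 1 | 3 A2; A1 -> 3 A2 A1 | 1 A1'; S' -> ε | 3 S | A1; S'' -> 3 | ε; A1' -> ε | 3 2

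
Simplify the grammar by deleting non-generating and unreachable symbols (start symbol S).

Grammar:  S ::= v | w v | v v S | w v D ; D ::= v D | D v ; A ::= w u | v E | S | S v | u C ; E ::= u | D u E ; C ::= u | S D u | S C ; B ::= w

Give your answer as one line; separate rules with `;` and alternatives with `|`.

Generating nonterminals: {A, B, C, E, S}.
Reachable from S after that: {S}.
Removed useless symbols: {A, B, C, D, E} and every production mentioning them.

S ::= v | w v | v v S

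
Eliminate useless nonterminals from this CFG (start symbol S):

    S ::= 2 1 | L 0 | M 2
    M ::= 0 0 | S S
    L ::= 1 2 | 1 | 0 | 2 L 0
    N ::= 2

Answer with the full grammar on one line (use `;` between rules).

S ::= 2 1 | L 0 | M 2; M ::= 0 0 | S S; L ::= 1 2 | 1 | 0 | 2 L 0

Generating nonterminals: {L, M, N, S}.
Reachable from S after that: {L, M, S}.
Removed useless symbols: {N} and every production mentioning them.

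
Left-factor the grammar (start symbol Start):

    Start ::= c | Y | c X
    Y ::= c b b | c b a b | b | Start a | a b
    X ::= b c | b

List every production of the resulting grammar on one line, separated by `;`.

Start has alternatives sharing prefix 'c': factor to Start → c Start1 with Start1 → ε | X.
Y has alternatives sharing prefix 'c b': factor to Y → c b Y1 with Y1 → b | a b.
X has alternatives sharing prefix 'b': factor to X → b X1 with X1 → c | ε.

Start ::= Y | c Start1; Y ::= b | Start a | a b | c b Y1; X ::= b X1; Start1 ::= ε | X; Y1 ::= b | a b; X1 ::= c | ε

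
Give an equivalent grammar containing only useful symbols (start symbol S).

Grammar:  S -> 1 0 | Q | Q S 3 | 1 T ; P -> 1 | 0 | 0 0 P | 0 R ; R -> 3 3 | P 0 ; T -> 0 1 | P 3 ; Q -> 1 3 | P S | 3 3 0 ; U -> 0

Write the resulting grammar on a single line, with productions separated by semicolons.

S -> 1 0 | Q | Q S 3 | 1 T; P -> 1 | 0 | 0 0 P | 0 R; R -> 3 3 | P 0; T -> 0 1 | P 3; Q -> 1 3 | P S | 3 3 0

Generating nonterminals: {P, Q, R, S, T, U}.
Reachable from S after that: {P, Q, R, S, T}.
Removed useless symbols: {U} and every production mentioning them.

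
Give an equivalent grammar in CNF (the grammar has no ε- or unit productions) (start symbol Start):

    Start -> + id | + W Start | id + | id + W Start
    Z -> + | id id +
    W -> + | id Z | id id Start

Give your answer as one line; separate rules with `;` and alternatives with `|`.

Start -> X1 X2 | X1 Y1 | X2 X1 | X2 Y2; Z -> + | X2 Y4; W -> + | X2 Z | X2 Y5; X1 -> +; X2 -> id; Y1 -> W Start; Y2 -> X1 Y3; Y3 -> W Start; Y4 -> X2 X1; Y5 -> X2 Start

Introduce a nonterminal for each terminal appearing in a rule of length ≥ 2: X1 → +, X2 → id.
Binarize each right-hand side of length ≥ 3 by chaining fresh nonterminals (Y1, Y2, …): affected rules were Start → X1 W Start; Start → X2 X1 W Start; Z → X2 X2 X1; W → X2 X2 Start.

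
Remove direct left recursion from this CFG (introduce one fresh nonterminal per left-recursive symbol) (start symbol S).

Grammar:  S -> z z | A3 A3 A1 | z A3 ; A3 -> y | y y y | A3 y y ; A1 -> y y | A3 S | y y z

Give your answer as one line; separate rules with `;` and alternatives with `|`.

S -> z z | A3 A3 A1 | z A3; A3 -> y A3' | y y y A3'; A1 -> y y | A3 S | y y z; A3' -> y y A3' | ε

Directly left-recursive nonterminal: A3.
For A3: α = {y y}, β = {y, y y y}. Rewrite as A3 → β A3' and A3' → α A3' | ε.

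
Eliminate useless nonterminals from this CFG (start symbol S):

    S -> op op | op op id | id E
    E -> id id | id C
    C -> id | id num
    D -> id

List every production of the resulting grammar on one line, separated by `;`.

S -> op op | op op id | id E; E -> id id | id C; C -> id | id num

Generating nonterminals: {C, D, E, S}.
Reachable from S after that: {C, E, S}.
Removed useless symbols: {D} and every production mentioning them.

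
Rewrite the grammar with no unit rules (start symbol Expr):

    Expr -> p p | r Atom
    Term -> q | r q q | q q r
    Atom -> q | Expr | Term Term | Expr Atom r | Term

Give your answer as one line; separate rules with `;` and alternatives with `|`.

Unit pairs: Atom ⇒* {Expr, Term}.
For every A with A ⇒* B via unit rules, add B's non-unit alternatives to A; then delete every rule of the form X → Y.

Expr -> p p | r Atom; Term -> q | r q q | q q r; Atom -> q | r q q | q q r | Term Term | Expr Atom r | p p | r Atom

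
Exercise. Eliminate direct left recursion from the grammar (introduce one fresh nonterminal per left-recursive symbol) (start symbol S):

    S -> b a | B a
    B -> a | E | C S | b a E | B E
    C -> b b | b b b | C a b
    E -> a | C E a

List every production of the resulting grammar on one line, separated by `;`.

B, C are directly left-recursive.
For B: α = {E}, β = {a, E, C S, b a E}. Rewrite as B → β B' and B' → α B' | ε.
For C: α = {a b}, β = {b b, b b b}. Rewrite as C → β C' and C' → α C' | ε.

S -> b a | B a; B -> a B' | E B' | C S B' | b a E B'; C -> b b C' | b b b C'; E -> a | C E a; B' -> E B' | eps; C' -> a b C' | eps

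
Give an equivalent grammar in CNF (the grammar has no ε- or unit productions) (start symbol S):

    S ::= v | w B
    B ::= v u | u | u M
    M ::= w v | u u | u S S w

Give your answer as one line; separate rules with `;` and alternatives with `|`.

Introduce a nonterminal for each terminal appearing in a rule of length ≥ 2: X1 → w, X2 → v, X3 → u.
Binarize each right-hand side of length ≥ 3 by chaining fresh nonterminals (Y1, Y2, …): affected rules were M → X3 S S X1.

S ::= v | X1 B; B ::= X2 X3 | u | X3 M; M ::= X1 X2 | X3 X3 | X3 Y1; X1 ::= w; X2 ::= v; X3 ::= u; Y1 ::= S Y2; Y2 ::= S X1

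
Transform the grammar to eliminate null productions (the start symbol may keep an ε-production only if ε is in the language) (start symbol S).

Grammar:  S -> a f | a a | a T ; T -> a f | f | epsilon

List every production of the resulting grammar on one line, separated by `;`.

Nullable nonterminals: {T}.
ε ∉ L(G), so no ε-production is kept.
Expand every rule over subsets of its nullable positions: S → a T gives a T | a.

S -> a f | a a | a T | a; T -> a f | f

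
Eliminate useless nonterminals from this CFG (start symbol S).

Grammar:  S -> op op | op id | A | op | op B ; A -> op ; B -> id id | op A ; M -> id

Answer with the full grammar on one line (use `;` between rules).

Generating nonterminals: {A, B, M, S}.
Reachable from S after that: {A, B, S}.
Removed useless symbols: {M} and every production mentioning them.

S -> op op | op id | A | op | op B; A -> op; B -> id id | op A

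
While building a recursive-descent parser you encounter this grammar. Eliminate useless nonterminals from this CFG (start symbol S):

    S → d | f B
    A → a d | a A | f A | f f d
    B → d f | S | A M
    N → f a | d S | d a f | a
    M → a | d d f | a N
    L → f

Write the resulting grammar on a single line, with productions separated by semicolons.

Generating nonterminals: {A, B, L, M, N, S}.
Reachable from S after that: {A, B, M, N, S}.
Removed useless symbols: {L} and every production mentioning them.

S → d | f B; A → a d | a A | f A | f f d; B → d f | S | A M; N → f a | d S | d a f | a; M → a | d d f | a N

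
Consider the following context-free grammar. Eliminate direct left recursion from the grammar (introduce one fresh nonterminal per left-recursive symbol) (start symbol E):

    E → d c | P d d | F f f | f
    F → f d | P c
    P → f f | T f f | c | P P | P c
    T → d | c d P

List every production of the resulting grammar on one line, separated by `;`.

E → d c | P d d | F f f | f; F → f d | P c; P → f f P' | T f f P' | c P'; T → d | c d P; P' → P P' | c P' | ε

Directly left-recursive nonterminal: P.
For P: α = {P, c}, β = {f f, T f f, c}. Rewrite as P → β P' and P' → α P' | ε.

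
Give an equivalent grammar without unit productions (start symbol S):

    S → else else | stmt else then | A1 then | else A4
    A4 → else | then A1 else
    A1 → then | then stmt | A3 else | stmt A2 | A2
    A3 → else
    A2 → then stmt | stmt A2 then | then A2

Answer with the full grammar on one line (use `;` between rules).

S → else else | stmt else then | A1 then | else A4; A4 → else | then A1 else; A1 → then stmt | stmt A2 then | then A2 | then | A3 else | stmt A2; A3 → else; A2 → then stmt | stmt A2 then | then A2

Unit pairs: A1 ⇒* {A2}.
For every A with A ⇒* B via unit rules, add B's non-unit alternatives to A; then delete every rule of the form X → Y.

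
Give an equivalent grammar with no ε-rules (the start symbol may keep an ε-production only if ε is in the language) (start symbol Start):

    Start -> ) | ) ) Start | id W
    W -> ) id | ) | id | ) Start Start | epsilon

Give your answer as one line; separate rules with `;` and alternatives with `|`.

The nullable symbols are {W}.
ε ∉ L(G), so no ε-production is kept.
Expand every rule over subsets of its nullable positions: Start → id W gives id W | id.

Start -> ) | ) ) Start | id W | id; W -> ) id | ) | id | ) Start Start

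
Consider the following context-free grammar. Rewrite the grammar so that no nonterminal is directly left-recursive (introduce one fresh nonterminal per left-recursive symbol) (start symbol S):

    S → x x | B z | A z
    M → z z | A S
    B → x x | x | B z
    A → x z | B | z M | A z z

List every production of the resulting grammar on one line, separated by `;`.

S → x x | B z | A z; M → z z | A S; B → x x B' | x B'; A → x z A' | B A' | z M A'; B' → z B' | epsilon; A' → z z A' | epsilon

B, A are directly left-recursive.
For B: α = {z}, β = {x x, x}. Rewrite as B → β B' and B' → α B' | ε.
For A: α = {z z}, β = {x z, B, z M}. Rewrite as A → β A' and A' → α A' | ε.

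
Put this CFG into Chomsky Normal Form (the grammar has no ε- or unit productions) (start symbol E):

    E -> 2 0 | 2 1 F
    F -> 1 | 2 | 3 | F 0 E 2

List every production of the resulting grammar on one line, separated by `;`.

Introduce a nonterminal for each terminal appearing in a rule of length ≥ 2: X1 → 2, X2 → 0, X3 → 1.
Binarize each right-hand side of length ≥ 3 by chaining fresh nonterminals (Y1, Y2, …): affected rules were E → X1 X3 F; F → F X2 E X1.

E -> X1 X2 | X1 Y1; F -> 1 | 2 | 3 | F Y2; X1 -> 2; X2 -> 0; X3 -> 1; Y1 -> X3 F; Y2 -> X2 Y3; Y3 -> E X1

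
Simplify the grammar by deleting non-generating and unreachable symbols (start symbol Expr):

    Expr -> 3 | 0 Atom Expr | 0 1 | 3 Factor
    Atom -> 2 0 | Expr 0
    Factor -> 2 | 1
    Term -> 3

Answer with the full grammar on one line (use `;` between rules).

Expr -> 3 | 0 Atom Expr | 0 1 | 3 Factor; Atom -> 2 0 | Expr 0; Factor -> 2 | 1

Generating nonterminals: {Atom, Expr, Factor, Term}.
Reachable from Expr after that: {Atom, Expr, Factor}.
Removed useless symbols: {Term} and every production mentioning them.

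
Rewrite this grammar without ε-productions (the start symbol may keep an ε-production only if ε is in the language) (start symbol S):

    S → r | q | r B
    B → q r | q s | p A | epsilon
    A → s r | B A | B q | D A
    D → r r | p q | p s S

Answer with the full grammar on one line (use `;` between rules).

S → r | q | r B; B → q r | q s | p A; A → s r | B A | B q | q | D A; D → r r | p q | p s S

The nullable symbols are {B}.
ε ∉ L(G), so no ε-production is kept.
Expand every rule over subsets of its nullable positions: A → B q gives B q | q.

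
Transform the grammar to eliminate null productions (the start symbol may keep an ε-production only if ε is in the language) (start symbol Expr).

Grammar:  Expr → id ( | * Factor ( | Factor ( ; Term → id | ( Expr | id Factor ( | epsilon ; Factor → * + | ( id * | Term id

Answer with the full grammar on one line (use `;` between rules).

Expr → id ( | * Factor ( | Factor (; Term → id | ( Expr | id Factor (; Factor → * + | ( id * | Term id | id

Nullable set = {Term}.
ε ∉ L(G), so no ε-production is kept.
Expand every rule over subsets of its nullable positions: Factor → Term id gives Term id | id.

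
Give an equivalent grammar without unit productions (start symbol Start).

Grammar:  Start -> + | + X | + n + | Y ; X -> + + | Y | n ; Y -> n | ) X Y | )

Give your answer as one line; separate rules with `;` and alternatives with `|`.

Unit pairs: Start ⇒* {Y}; X ⇒* {Y}.
For every A with A ⇒* B via unit rules, add B's non-unit alternatives to A; then delete every rule of the form X → Y.

Start -> + | + X | + n + | n | ) X Y | ); X -> + + | n | ) X Y | ); Y -> n | ) X Y | )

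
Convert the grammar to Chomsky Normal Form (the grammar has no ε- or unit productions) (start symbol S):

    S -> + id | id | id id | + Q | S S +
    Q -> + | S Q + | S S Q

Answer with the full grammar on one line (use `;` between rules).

Introduce a nonterminal for each terminal appearing in a rule of length ≥ 2: X1 → +, X2 → id.
Binarize each right-hand side of length ≥ 3 by chaining fresh nonterminals (Y1, Y2, …): affected rules were S → S S X1; Q → S Q X1; Q → S S Q.

S -> X1 X2 | id | X2 X2 | X1 Q | S Y1; Q -> + | S Y2 | S Y3; X1 -> +; X2 -> id; Y1 -> S X1; Y2 -> Q X1; Y3 -> S Q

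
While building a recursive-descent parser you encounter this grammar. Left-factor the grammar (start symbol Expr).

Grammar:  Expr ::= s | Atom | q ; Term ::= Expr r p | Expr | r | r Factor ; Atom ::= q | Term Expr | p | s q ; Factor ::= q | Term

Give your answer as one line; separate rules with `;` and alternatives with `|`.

Expr ::= s | Atom | q; Term ::= Expr Term1 | r Term2; Atom ::= q | Term Expr | p | s q; Factor ::= q | Term; Term1 ::= r p | ε; Term2 ::= ε | Factor

Term has alternatives sharing prefix 'Expr': factor to Term → Expr Term1 with Term1 → r p | ε.
Term has alternatives sharing prefix 'r': factor to Term → r Term2 with Term2 → ε | Factor.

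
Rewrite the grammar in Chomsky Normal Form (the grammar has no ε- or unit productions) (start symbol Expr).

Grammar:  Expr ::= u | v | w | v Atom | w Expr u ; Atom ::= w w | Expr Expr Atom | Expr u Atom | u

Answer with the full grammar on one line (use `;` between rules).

Introduce a nonterminal for each terminal appearing in a rule of length ≥ 2: X1 → v, X2 → w, X3 → u.
Binarize each right-hand side of length ≥ 3 by chaining fresh nonterminals (Y1, Y2, …): affected rules were Expr → X2 Expr X3; Atom → Expr Expr Atom; Atom → Expr X3 Atom.

Expr ::= u | v | w | X1 Atom | X2 Y1; Atom ::= X2 X2 | Expr Y2 | Expr Y3 | u; X1 ::= v; X2 ::= w; X3 ::= u; Y1 ::= Expr X3; Y2 ::= Expr Atom; Y3 ::= X3 Atom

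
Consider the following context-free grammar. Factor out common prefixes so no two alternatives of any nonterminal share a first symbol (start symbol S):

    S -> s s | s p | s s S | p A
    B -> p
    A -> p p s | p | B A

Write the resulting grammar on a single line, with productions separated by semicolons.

S -> p A | s S'; B -> p; A -> B A | p A'; S' -> p | s S''; A' -> p s | ε; S'' -> ε | S

S has alternatives sharing prefix 's': factor to S → s S' with S' → s | p | s S.
A has alternatives sharing prefix 'p': factor to A → p A' with A' → p s | ε.
S' has alternatives sharing prefix 's': factor to S' → s S'' with S'' → ε | S.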